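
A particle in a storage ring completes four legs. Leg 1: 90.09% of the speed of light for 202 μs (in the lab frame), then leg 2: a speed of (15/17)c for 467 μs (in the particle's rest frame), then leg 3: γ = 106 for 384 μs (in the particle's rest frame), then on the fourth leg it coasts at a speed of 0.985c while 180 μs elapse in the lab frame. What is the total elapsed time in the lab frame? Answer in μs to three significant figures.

Δt = 4.21×10⁴ μs

Leg 1: 202 μs is already measured in the lab frame.
Leg 2: γ = 1/√(1 − (15/17)²) = 17/8 = 2.125; Δt_2 = 2.125 × 467 = 992.4 μs.
Leg 3: γ = 106; Δt_3 = 106.0 × 384 = 4.070×10⁴ μs.
Leg 4: 180 μs is already measured in the lab frame.
Total: 202.0 + 992.4 + 4.070×10⁴ + 180.0 μs.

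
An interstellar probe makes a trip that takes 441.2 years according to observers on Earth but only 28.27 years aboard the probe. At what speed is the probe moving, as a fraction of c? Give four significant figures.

The proper time is measured aboard the probe (both events occur at the probe's location); Δt is measured on Earth. γ = Δt/τ = 441.2/28.27 = 15.61.
β = √(1 − 1/γ²) = √(1 − 0.004106) = √0.9959

v = 0.9979c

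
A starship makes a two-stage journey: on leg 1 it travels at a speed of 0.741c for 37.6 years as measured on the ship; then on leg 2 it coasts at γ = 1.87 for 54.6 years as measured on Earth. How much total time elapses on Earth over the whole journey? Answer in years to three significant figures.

Δt = 111 years

Leg 1: γ = 1/√(1 − 0.741²) = 1/√0.4509 = 1.489; Δt_1 = 1.489 × 37.6 = 55.99 years.
Leg 2: 54.6 years is already measured on Earth.
Total: 55.99 + 54.60 years.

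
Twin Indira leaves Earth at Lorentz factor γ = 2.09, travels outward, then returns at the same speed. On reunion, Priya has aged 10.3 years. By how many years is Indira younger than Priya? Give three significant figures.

γ = 2.09
Indira's elapsed proper time: τ = 10.3/2.090 = 4.928 years.
Age gap = Δt − τ = 10.3 − 4.928 years.

Δt − τ = 5.37 years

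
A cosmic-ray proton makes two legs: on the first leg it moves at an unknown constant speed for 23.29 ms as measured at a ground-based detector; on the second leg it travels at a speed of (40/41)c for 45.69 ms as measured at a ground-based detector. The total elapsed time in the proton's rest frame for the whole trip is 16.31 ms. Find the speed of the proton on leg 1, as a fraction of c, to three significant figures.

Leg 1: speed unknown; τ_1 = 23.29/γ_1.
Leg 2: γ = 1/√(1 − (40/41)²) = 41/9 ≈ 4.556; τ_2 = 45.69/4.556 = 10.03 ms.
Total proper time: τ_1 + 10.03 = 16.31, so τ_1 = 16.31 − 10.03 = 6.280 ms.
γ_1 = 23.29/6.280 = 3.708; β = √(1 − 1/γ²) = √0.9273.

β = 0.963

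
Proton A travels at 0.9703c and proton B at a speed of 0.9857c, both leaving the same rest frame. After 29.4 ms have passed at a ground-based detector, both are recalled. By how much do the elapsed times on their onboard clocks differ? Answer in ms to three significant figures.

|τ_A − τ_B| = 2.16 ms

A: γ = 1/√(1 − 0.9703²) = 1/√0.05852 = 4.134; τ_A = 29.4/4.134 = 7.112 ms.
B: γ = 1/√(1 − 0.9857²) = 1/√0.02840 = 5.934; τ_B = 29.4/5.934 = 4.954 ms.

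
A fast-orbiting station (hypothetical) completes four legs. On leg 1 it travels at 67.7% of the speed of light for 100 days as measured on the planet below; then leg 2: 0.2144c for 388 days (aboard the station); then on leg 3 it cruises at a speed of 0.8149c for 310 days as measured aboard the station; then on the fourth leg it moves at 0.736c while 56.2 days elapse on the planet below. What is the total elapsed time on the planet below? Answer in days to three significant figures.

Leg 1: 100 days is already measured on the planet below.
Leg 2: γ = 1/√(1 − 0.2144²) = 1/√0.9540 = 1.024; Δt_2 = 1.024 × 388 = 397.2 days.
Leg 3: γ = 1/√(1 − 0.8149²) = 1/√0.3359 = 1.725; Δt_3 = 1.725 × 310 = 534.9 days.
Leg 4: 56.2 days is already measured on the planet below.
Total: 100.0 + 397.2 + 534.9 + 56.20 days.

Δt = 1090 days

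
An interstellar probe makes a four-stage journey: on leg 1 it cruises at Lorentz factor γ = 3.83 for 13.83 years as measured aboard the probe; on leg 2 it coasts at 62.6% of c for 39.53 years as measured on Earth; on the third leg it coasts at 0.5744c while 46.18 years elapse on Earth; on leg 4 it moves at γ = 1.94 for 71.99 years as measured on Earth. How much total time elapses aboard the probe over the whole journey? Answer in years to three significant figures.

Leg 1: 13.83 years is already measured aboard the probe.
Leg 2: β = 0.626; γ = 1/√(1 − 0.626²) = 1/√0.6081 = 1.282; τ_2 = 39.53/1.282 = 30.83 years.
Leg 3: γ = 1/√(1 − 0.5744²) = 1/√0.6701 = 1.222; τ_3 = 46.18/1.222 = 37.80 years.
Leg 4: γ = 1.94; τ_4 = 71.99/1.940 = 37.11 years.
Total: 13.83 + 30.83 + 37.80 + 37.11 years.

τ = 120 years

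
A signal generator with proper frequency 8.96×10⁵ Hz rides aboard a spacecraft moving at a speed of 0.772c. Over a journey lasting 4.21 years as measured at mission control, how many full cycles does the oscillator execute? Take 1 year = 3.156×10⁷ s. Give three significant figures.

N = 7.57×10¹³

γ = 1/√(1 − 0.772²) = 1/√0.4040 = 1.573
The oscillator's own cycle count is N = f × τ where τ is the proper time aboard the spacecraft. τ = Δt/γ = 4.21/1.573 = 2.676 years = 8.445×10⁷ s.
N = 8.96×10⁵ × 8.445×10⁷ = 7.567×10¹³.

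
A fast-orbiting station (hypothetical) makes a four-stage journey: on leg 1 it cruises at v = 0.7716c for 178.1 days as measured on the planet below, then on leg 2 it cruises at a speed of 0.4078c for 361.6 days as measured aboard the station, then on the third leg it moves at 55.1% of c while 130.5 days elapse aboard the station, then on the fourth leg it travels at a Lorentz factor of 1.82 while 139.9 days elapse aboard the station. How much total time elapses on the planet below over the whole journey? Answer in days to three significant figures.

Δt = 985 days

Leg 1: 178.1 days is already measured on the planet below.
Leg 2: γ = 1/√(1 − 0.4078²) = 1/√0.8337 = 1.095; Δt_2 = 1.095 × 361.6 = 396.0 days.
Leg 3: β = 0.551; γ = 1/√(1 − 0.551²) = 1/√0.6964 = 1.198; Δt_3 = 1.198 × 130.5 = 156.4 days.
Leg 4: γ = 1.82; Δt_4 = 1.820 × 139.9 = 254.6 days.
Total: 178.1 + 396.0 + 156.4 + 254.6 days.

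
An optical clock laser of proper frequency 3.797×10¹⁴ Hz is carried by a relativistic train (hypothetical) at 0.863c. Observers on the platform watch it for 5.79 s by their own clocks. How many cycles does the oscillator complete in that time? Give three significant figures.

γ = 1/√(1 − 0.863²) = 1/√0.2552 = 1.979
During 5.79 s of lab time, the oscillator's proper time advances by τ = Δt/γ = 5.79/1.979 = 2.925 s = 2.925×10⁰ s.
N = f × τ = 3.797×10¹⁴ × 2.925×10⁰ = 1.111×10¹⁵.

N = 1.11×10¹⁵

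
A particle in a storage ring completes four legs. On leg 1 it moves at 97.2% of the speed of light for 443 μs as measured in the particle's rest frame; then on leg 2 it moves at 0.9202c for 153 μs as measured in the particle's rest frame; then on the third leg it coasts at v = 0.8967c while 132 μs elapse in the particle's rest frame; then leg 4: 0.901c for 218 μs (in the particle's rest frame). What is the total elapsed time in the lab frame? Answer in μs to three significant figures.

Leg 1: β = 0.972; γ = 1/√(1 − 0.972²) = 1/√0.05522 = 4.256; Δt_1 = 4.256 × 443 = 1885 μs.
Leg 2: γ = 1/√(1 − 0.9202²) = 1/√0.1532 = 2.555; Δt_2 = 2.555 × 153 = 390.9 μs.
Leg 3: γ = 1/√(1 − 0.8967²) = 1/√0.1959 = 2.259; Δt_3 = 2.259 × 132 = 298.2 μs.
Leg 4: γ = 1/√(1 − 0.901²) = 1/√0.1882 = 2.305; Δt_4 = 2.305 × 218 = 502.5 μs.
Total: 1885 + 390.9 + 298.2 + 502.5 μs.

Δt = 3080 μs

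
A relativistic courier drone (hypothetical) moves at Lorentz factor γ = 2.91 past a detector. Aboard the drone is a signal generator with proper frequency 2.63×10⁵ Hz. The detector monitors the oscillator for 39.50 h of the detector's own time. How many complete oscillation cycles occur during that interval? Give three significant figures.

N = 1.29×10¹⁰

γ = 2.91
During 39.50 h of lab time, the oscillator's proper time advances by τ = Δt/γ = 39.50/2.910 = 13.57 h = 4.887×10⁴ s.
N = f × τ = 2.63×10⁵ × 4.887×10⁴ = 1.285×10¹⁰.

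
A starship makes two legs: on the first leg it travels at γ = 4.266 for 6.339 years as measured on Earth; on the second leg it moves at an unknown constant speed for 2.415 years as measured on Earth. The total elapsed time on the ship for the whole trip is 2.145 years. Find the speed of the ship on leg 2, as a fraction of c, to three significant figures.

Leg 1: γ = 4.266; τ_1 = 6.339/4.266 = 1.486 years.
Leg 2: speed unknown; τ_2 = 2.415/γ_2.
Total proper time: 1.486 + τ_2 = 2.145, so τ_2 = 2.145 − 1.486 = 0.6591 years.
γ_2 = 2.415/0.6591 = 3.664; β = √(1 − 1/γ²) = √0.9255.

β = 0.962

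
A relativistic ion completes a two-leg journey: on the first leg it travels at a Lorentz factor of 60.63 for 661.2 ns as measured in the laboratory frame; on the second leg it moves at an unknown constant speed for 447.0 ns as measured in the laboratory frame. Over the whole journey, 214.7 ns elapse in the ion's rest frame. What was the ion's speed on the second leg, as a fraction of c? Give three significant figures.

β = 0.890

Leg 1: γ = 60.63; τ_1 = 661.2/60.63 = 10.91 ns.
Leg 2: speed unknown; τ_2 = 447.0/γ_2.
Total proper time: 10.91 + τ_2 = 214.7, so τ_2 = 214.7 − 10.91 = 203.8 ns.
γ_2 = 447.0/203.8 = 2.193; β = √(1 − 1/γ²) = √0.7921.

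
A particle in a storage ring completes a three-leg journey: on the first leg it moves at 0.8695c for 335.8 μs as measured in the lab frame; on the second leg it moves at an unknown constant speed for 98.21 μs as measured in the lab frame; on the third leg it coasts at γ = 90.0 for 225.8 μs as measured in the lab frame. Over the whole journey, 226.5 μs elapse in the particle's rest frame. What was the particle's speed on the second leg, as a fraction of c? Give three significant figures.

β = 0.806

Leg 1: γ = 1/√(1 − 0.8695²) = 1/√0.2440 = 2.025; τ_1 = 335.8/2.025 = 165.9 μs.
Leg 2: speed unknown; τ_2 = 98.21/γ_2.
Leg 3: γ = 90.0; τ_3 = 225.8/90.00 = 2.509 μs.
Total proper time: 165.9 + τ_2 + 2.509 = 226.5, so τ_2 = 226.5 − 168.4 = 58.13 μs.
γ_2 = 98.21/58.13 = 1.690; β = √(1 − 1/γ²) = √0.6497.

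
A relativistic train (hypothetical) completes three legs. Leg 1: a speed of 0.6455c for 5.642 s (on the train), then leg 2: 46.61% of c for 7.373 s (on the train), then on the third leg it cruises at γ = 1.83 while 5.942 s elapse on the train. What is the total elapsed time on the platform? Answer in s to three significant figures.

Δt = 26.6 s

Leg 1: γ = 1/√(1 − 0.6455²) = 1/√0.5833 = 1.309; Δt_1 = 1.309 × 5.642 = 7.387 s.
Leg 2: β = 0.4661; γ = 1/√(1 − 0.4661²) = 1/√0.7828 = 1.130; Δt_2 = 1.130 × 7.373 = 8.334 s.
Leg 3: γ = 1.83; Δt_3 = 1.830 × 5.942 = 10.87 s.
Total: 7.387 + 8.334 + 10.87 s.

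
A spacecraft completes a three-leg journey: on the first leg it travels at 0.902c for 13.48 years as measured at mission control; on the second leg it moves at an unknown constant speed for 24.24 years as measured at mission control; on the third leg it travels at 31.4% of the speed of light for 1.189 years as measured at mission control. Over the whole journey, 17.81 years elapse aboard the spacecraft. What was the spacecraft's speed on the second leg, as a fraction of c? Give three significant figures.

β = 0.894

Leg 1: γ = 1/√(1 − 0.902²) = 1/√0.1864 = 2.316; τ_1 = 13.48/2.316 = 5.820 years.
Leg 2: speed unknown; τ_2 = 24.24/γ_2.
Leg 3: β = 0.314; γ = 1/√(1 − 0.314²) = 1/√0.9014 = 1.053; τ_3 = 1.189/1.053 = 1.129 years.
Total proper time: 5.820 + τ_2 + 1.129 = 17.81, so τ_2 = 17.81 − 6.949 = 10.86 years.
γ_2 = 24.24/10.86 = 2.232; β = √(1 − 1/γ²) = √0.7992.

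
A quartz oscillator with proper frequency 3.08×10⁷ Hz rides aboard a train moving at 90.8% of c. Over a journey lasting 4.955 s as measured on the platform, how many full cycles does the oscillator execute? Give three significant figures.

β = 0.908; γ = 1/√(1 − 0.908²) = 1/√0.1755 = 2.387
The oscillator's own cycle count is N = f × τ where τ is the proper time on the train. τ = Δt/γ = 4.955/2.387 = 2.076 s = 2.076×10⁰ s.
N = 3.08×10⁷ × 2.076×10⁰ = 6.394×10⁷.

N = 6.39×10⁷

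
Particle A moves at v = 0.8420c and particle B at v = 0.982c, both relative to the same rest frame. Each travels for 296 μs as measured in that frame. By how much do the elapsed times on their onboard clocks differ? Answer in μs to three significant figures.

|τ_A − τ_B| = 104 μs

A: γ = 1/√(1 − 0.8420²) = 1/√0.2910 = 1.854; τ_A = 296/1.854 = 159.7 μs.
B: γ = 1/√(1 − 0.982²) = 1/√0.03568 = 5.294; τ_B = 296/5.294 = 55.91 μs.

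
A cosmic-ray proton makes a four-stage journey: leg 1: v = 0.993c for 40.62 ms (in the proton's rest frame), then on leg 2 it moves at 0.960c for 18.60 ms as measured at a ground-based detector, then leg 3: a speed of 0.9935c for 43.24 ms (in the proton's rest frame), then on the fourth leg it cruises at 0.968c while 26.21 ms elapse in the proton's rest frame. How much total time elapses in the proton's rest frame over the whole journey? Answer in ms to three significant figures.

τ = 115 ms

Leg 1: 40.62 ms is already measured in the proton's rest frame.
Leg 2: γ = 1/√(1 − 0.960²) = 25/7 ≈ 3.571; τ_2 = 18.60/3.571 = 5.208 ms.
Leg 3: 43.24 ms is already measured in the proton's rest frame.
Leg 4: 26.21 ms is already measured in the proton's rest frame.
Total: 40.62 + 5.208 + 43.24 + 26.21 ms.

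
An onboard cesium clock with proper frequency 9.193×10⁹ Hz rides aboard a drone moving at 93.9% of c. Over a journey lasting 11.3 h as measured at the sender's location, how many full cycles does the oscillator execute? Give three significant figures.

β = 0.939; γ = 1/√(1 − 0.939²) = 1/√0.1183 = 2.908
The oscillator's own cycle count is N = f × τ where τ is the proper time aboard the drone. τ = Δt/γ = 11.3/2.908 = 3.886 h = 1.399×10⁴ s.
N = 9.193×10⁹ × 1.399×10⁴ = 1.286×10¹⁴.

N = 1.29×10¹⁴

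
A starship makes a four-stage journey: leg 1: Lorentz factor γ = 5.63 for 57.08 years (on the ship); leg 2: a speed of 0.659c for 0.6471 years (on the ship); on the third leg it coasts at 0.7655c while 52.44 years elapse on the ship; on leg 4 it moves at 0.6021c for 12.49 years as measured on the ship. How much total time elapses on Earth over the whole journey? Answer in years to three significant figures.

Leg 1: γ = 5.63; Δt_1 = 5.630 × 57.08 = 321.4 years.
Leg 2: γ = 1/√(1 − 0.659²) = 1/√0.5657 = 1.330; Δt_2 = 1.330 × 0.6471 = 0.8603 years.
Leg 3: γ = 1/√(1 − 0.7655²) = 1/√0.4140 = 1.554; Δt_3 = 1.554 × 52.44 = 81.50 years.
Leg 4: γ = 1/√(1 − 0.6021²) = 1/√0.6375 = 1.252; Δt_4 = 1.252 × 12.49 = 15.64 years.
Total: 321.4 + 0.8603 + 81.50 + 15.64 years.

Δt = 419 years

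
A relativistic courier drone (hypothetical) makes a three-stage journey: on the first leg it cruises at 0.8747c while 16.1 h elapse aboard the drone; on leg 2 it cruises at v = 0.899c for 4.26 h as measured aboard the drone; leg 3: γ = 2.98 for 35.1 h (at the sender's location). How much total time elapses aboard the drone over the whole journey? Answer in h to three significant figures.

Leg 1: 16.1 h is already measured aboard the drone.
Leg 2: 4.26 h is already measured aboard the drone.
Leg 3: γ = 2.98; τ_3 = 35.1/2.980 = 11.78 h.
Total: 16.10 + 4.260 + 11.78 h.

τ = 32.1 h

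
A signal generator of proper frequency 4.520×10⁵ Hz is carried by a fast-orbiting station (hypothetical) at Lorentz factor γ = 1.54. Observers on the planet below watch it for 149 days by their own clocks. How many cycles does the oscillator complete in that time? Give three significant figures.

N = 3.78×10¹²

γ = 1.54
During 149 days of lab time, the oscillator's proper time advances by τ = Δt/γ = 149/1.540 = 96.75 days = 8.359×10⁶ s.
N = f × τ = 4.520×10⁵ × 8.359×10⁶ = 3.778×10¹².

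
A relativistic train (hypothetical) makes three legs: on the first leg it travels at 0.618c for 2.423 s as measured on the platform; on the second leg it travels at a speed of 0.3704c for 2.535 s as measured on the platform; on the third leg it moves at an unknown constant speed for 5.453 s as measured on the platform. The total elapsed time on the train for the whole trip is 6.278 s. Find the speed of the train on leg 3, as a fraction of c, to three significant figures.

Leg 1: γ = 1/√(1 − 0.618²) = 1/√0.6181 = 1.272; τ_1 = 2.423/1.272 = 1.905 s.
Leg 2: γ = 1/√(1 − 0.3704²) = 1/√0.8628 = 1.077; τ_2 = 2.535/1.077 = 2.355 s.
Leg 3: speed unknown; τ_3 = 5.453/γ_3.
Total proper time: 1.905 + 2.355 + τ_3 = 6.278, so τ_3 = 6.278 − 4.260 = 2.018 s.
γ_3 = 5.453/2.018 = 2.702; β = √(1 − 1/γ²) = √0.8630.

β = 0.929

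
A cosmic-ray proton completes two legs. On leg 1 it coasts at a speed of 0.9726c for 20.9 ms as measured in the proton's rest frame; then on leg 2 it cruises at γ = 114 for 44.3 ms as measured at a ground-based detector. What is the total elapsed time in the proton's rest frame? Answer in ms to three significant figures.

Leg 1: 20.9 ms is already measured in the proton's rest frame.
Leg 2: γ = 114; τ_2 = 44.3/114.0 = 0.3886 ms.
Total: 20.90 + 0.3886 ms.

τ = 21.3 ms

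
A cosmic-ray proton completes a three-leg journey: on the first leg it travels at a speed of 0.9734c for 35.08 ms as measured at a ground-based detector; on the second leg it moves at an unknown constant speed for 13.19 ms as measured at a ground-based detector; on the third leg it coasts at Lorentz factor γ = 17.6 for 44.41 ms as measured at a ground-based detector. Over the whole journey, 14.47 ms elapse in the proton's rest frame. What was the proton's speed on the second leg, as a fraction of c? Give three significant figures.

β = 0.955

Leg 1: γ = 1/√(1 − 0.9734²) = 1/√0.05249 = 4.365; τ_1 = 35.08/4.365 = 8.037 ms.
Leg 2: speed unknown; τ_2 = 13.19/γ_2.
Leg 3: γ = 17.6; τ_3 = 44.41/17.60 = 2.523 ms.
Total proper time: 8.037 + τ_2 + 2.523 = 14.47, so τ_2 = 14.47 − 10.56 = 3.909 ms.
γ_2 = 13.19/3.909 = 3.374; β = √(1 − 1/γ²) = √0.9122.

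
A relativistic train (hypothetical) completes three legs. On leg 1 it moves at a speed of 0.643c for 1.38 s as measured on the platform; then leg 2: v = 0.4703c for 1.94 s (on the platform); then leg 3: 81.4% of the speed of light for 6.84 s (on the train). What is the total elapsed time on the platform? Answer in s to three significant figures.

Leg 1: 1.38 s is already measured on the platform.
Leg 2: 1.94 s is already measured on the platform.
Leg 3: β = 0.814; γ = 1/√(1 − 0.814²) = 1/√0.3374 = 1.722; Δt_3 = 1.722 × 6.84 = 11.78 s.
Total: 1.380 + 1.940 + 11.78 s.

Δt = 15.1 s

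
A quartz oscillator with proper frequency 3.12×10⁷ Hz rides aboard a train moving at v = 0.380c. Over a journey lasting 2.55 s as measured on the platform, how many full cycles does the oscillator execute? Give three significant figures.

N = 7.36×10⁷

γ = 1/√(1 − 0.380²) = 1/√0.8556 = 1.081
The oscillator's own cycle count is N = f × τ where τ is the proper time on the train. τ = Δt/γ = 2.55/1.081 = 2.359 s = 2.359×10⁰ s.
N = 3.12×10⁷ × 2.359×10⁰ = 7.359×10⁷.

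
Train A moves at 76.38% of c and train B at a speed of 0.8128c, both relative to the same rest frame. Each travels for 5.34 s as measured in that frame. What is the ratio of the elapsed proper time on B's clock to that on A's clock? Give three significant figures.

τ_B/τ_A = 0.903

A: β = 0.7638; γ = 1/√(1 − 0.7638²) = 1/√0.4166 = 1.549. B: γ = 1/√(1 − 0.8128²) = 1/√0.3394 = 1.717.
τ_A/τ_B = γ_B/γ_A = 1.717/1.549 = 1.108, so τ_B/τ_A = 0.9025.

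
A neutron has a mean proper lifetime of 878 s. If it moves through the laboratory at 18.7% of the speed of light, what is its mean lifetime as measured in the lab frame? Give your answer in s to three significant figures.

β = 0.187; γ = 1/√(1 − 0.187²) = 1/√0.9650 = 1.018
The rest-frame lifetime is the proper time; the lab measures the dilated interval Δt = γτ₀ = 1.018 × 878 s.

Δt = 894 s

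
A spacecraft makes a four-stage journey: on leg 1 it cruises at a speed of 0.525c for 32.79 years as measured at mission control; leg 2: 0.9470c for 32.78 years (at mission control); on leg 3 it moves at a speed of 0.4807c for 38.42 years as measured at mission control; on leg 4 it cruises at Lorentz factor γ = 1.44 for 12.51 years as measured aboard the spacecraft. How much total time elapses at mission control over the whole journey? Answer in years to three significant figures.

Leg 1: 32.79 years is already measured at mission control.
Leg 2: 32.78 years is already measured at mission control.
Leg 3: 38.42 years is already measured at mission control.
Leg 4: γ = 1.44; Δt_4 = 1.440 × 12.51 = 18.01 years.
Total: 32.79 + 32.78 + 38.42 + 18.01 years.

Δt = 122 years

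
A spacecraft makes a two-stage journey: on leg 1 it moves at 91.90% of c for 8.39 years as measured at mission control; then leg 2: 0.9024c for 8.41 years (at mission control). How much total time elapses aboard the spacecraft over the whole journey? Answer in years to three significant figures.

Leg 1: β = 0.9190; γ = 1/√(1 − 0.9190²) = 1/√0.1554 = 2.536; τ_1 = 8.39/2.536 = 3.308 years.
Leg 2: γ = 1/√(1 − 0.9024²) = 1/√0.1857 = 2.321; τ_2 = 8.41/2.321 = 3.624 years.
Total: 3.308 + 3.624 years.

τ = 6.93 years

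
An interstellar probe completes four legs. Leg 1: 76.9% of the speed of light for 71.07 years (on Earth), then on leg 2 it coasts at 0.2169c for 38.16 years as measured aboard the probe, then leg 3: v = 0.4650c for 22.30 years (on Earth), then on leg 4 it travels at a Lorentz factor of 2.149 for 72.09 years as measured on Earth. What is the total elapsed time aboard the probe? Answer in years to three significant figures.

Leg 1: β = 0.769; γ = 1/√(1 − 0.769²) = 1/√0.4086 = 1.564; τ_1 = 71.07/1.564 = 45.43 years.
Leg 2: 38.16 years is already measured aboard the probe.
Leg 3: γ = 1/√(1 − 0.4650²) = 1/√0.7838 = 1.130; τ_3 = 22.30/1.130 = 19.74 years.
Leg 4: γ = 2.149; τ_4 = 72.09/2.149 = 33.55 years.
Total: 45.43 + 38.16 + 19.74 + 33.55 years.

τ = 137 years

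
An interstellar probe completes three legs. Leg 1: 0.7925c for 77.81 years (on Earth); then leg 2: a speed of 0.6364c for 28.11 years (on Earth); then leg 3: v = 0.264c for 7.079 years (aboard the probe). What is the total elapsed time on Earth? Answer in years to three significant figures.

Δt = 113 years

Leg 1: 77.81 years is already measured on Earth.
Leg 2: 28.11 years is already measured on Earth.
Leg 3: γ = 1/√(1 − 0.264²) = 1/√0.9303 = 1.037; Δt_3 = 1.037 × 7.079 = 7.339 years.
Total: 77.81 + 28.11 + 7.339 years.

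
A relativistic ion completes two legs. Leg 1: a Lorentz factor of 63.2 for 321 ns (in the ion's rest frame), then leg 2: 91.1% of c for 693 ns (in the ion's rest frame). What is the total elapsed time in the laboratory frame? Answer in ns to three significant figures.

Δt = 2.20×10⁴ ns

Leg 1: γ = 63.2; Δt_1 = 63.20 × 321 = 2.029×10⁴ ns.
Leg 2: β = 0.911; γ = 1/√(1 − 0.911²) = 1/√0.1701 = 2.425; Δt_2 = 2.425 × 693 = 1680 ns.
Total: 2.029×10⁴ + 1680 ns.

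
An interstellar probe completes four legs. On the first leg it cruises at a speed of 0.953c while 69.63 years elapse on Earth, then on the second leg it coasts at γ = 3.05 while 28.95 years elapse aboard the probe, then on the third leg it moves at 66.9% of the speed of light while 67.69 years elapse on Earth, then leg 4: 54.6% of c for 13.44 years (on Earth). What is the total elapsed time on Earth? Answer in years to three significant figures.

Leg 1: 69.63 years is already measured on Earth.
Leg 2: γ = 3.05; Δt_2 = 3.050 × 28.95 = 88.30 years.
Leg 3: 67.69 years is already measured on Earth.
Leg 4: 13.44 years is already measured on Earth.
Total: 69.63 + 88.30 + 67.69 + 13.44 years.

Δt = 239 years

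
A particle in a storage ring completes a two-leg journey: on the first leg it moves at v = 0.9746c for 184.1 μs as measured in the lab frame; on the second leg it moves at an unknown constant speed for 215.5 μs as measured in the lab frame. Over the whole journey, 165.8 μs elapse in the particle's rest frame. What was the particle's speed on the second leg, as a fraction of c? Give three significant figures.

Leg 1: γ = 1/√(1 − 0.9746²) = 1/√0.05015 = 4.465; τ_1 = 184.1/4.465 = 41.23 μs.
Leg 2: speed unknown; τ_2 = 215.5/γ_2.
Total proper time: 41.23 + τ_2 = 165.8, so τ_2 = 165.8 − 41.23 = 124.6 μs.
γ_2 = 215.5/124.6 = 1.730; β = √(1 − 1/γ²) = √0.6659.

β = 0.816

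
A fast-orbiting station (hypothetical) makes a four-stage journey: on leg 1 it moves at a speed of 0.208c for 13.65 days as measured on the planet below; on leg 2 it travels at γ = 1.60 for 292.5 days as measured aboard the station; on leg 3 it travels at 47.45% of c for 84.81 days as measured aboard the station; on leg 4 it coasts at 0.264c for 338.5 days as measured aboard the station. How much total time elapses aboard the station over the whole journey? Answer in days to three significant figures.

τ = 729 days

Leg 1: γ = 1/√(1 − 0.208²) = 1/√0.9567 = 1.022; τ_1 = 13.65/1.022 = 13.35 days.
Leg 2: 292.5 days is already measured aboard the station.
Leg 3: 84.81 days is already measured aboard the station.
Leg 4: 338.5 days is already measured aboard the station.
Total: 13.35 + 292.5 + 84.81 + 338.5 days.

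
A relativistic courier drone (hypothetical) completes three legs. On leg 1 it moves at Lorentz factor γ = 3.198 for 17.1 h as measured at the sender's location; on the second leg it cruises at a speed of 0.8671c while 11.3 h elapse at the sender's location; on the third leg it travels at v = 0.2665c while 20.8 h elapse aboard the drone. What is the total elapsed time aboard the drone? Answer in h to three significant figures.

Leg 1: γ = 3.198; τ_1 = 17.1/3.198 = 5.347 h.
Leg 2: γ = 1/√(1 − 0.8671²) = 1/√0.2481 = 2.007; τ_2 = 11.3/2.007 = 5.629 h.
Leg 3: 20.8 h is already measured aboard the drone.
Total: 5.347 + 5.629 + 20.80 h.

τ = 31.8 h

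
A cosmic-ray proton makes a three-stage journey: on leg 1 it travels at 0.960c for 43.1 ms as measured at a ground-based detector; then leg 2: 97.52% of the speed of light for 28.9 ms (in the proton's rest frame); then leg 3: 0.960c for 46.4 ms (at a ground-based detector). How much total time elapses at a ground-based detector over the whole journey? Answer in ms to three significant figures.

Δt = 220 ms

Leg 1: 43.1 ms is already measured at a ground-based detector.
Leg 2: β = 0.9752; γ = 1/√(1 − 0.9752²) = 1/√0.04898 = 4.518; Δt_2 = 4.518 × 28.9 = 130.6 ms.
Leg 3: 46.4 ms is already measured at a ground-based detector.
Total: 43.10 + 130.6 + 46.40 ms.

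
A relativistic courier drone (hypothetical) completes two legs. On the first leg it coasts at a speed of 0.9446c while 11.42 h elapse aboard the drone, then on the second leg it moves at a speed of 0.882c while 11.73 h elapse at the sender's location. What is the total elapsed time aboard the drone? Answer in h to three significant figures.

Leg 1: 11.42 h is already measured aboard the drone.
Leg 2: γ = 1/√(1 − 0.882²) = 1/√0.2221 = 2.122; τ_2 = 11.73/2.122 = 5.528 h.
Total: 11.42 + 5.528 h.

τ = 16.9 h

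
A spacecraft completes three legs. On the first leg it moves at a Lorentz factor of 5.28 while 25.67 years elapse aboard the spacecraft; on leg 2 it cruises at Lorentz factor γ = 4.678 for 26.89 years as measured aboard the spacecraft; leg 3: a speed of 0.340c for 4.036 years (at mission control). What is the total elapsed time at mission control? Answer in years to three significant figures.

Δt = 265 years

Leg 1: γ = 5.28; Δt_1 = 5.280 × 25.67 = 135.5 years.
Leg 2: γ = 4.678; Δt_2 = 4.678 × 26.89 = 125.8 years.
Leg 3: 4.036 years is already measured at mission control.
Total: 135.5 + 125.8 + 4.036 years.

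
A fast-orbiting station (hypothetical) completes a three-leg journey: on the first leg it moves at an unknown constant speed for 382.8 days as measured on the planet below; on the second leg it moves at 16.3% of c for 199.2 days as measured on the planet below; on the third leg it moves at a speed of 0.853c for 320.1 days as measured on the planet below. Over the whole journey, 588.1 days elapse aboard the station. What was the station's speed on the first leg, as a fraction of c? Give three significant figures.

β = 0.810

Leg 1: speed unknown; τ_1 = 382.8/γ_1.
Leg 2: β = 0.163; γ = 1/√(1 − 0.163²) = 1/√0.9734 = 1.014; τ_2 = 199.2/1.014 = 196.5 days.
Leg 3: γ = 1/√(1 − 0.853²) = 1/√0.2724 = 1.916; τ_3 = 320.1/1.916 = 167.1 days.
Total proper time: τ_1 + 196.5 + 167.1 = 588.1, so τ_1 = 588.1 − 363.6 = 224.5 days.
γ_1 = 382.8/224.5 = 1.705; β = √(1 − 1/γ²) = √0.6561.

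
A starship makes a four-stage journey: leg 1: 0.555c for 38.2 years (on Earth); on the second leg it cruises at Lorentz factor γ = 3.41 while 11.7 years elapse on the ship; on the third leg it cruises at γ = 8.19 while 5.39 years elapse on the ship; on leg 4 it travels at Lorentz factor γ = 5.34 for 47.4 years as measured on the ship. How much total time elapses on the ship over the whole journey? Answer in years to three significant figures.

τ = 96.3 years

Leg 1: γ = 1/√(1 − 0.555²) = 1/√0.6920 = 1.202; τ_1 = 38.2/1.202 = 31.78 years.
Leg 2: 11.7 years is already measured on the ship.
Leg 3: 5.39 years is already measured on the ship.
Leg 4: 47.4 years is already measured on the ship.
Total: 31.78 + 11.70 + 5.390 + 47.40 years.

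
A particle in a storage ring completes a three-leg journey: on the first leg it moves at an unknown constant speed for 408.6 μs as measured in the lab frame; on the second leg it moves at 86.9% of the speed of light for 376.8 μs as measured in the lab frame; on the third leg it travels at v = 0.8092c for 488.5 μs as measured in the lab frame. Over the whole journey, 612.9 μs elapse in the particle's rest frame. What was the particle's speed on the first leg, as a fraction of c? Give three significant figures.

β = 0.940

Leg 1: speed unknown; τ_1 = 408.6/γ_1.
Leg 2: β = 0.869; γ = 1/√(1 − 0.869²) = 1/√0.2448 = 2.021; τ_2 = 376.8/2.021 = 186.4 μs.
Leg 3: γ = 1/√(1 − 0.8092²) = 1/√0.3452 = 1.702; τ_3 = 488.5/1.702 = 287.0 μs.
Total proper time: τ_1 + 186.4 + 287.0 = 612.9, so τ_1 = 612.9 − 473.5 = 139.4 μs.
γ_1 = 408.6/139.4 = 2.930; β = √(1 − 1/γ²) = √0.8835.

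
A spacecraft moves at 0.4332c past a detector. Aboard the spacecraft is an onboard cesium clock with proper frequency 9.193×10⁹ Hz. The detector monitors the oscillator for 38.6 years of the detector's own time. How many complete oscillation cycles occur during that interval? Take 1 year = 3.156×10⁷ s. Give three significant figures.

N = 1.01×10¹⁹

γ = 1/√(1 − 0.4332²) = 1/√0.8123 = 1.110
During 38.6 years of lab time, the oscillator's proper time advances by τ = Δt/γ = 38.6/1.110 = 34.79 years = 1.098×10⁹ s.
N = f × τ = 9.193×10⁹ × 1.098×10⁹ = 1.009×10¹⁹.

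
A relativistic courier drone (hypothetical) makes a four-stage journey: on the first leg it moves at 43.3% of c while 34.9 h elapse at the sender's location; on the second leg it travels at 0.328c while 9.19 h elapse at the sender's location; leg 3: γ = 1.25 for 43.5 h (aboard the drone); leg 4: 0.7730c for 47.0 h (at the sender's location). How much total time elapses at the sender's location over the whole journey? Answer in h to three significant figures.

Δt = 145 h

Leg 1: 34.9 h is already measured at the sender's location.
Leg 2: 9.19 h is already measured at the sender's location.
Leg 3: γ = 1.25; Δt_3 = 1.250 × 43.5 = 54.38 h.
Leg 4: 47.0 h is already measured at the sender's location.
Total: 34.90 + 9.190 + 54.38 + 47.00 h.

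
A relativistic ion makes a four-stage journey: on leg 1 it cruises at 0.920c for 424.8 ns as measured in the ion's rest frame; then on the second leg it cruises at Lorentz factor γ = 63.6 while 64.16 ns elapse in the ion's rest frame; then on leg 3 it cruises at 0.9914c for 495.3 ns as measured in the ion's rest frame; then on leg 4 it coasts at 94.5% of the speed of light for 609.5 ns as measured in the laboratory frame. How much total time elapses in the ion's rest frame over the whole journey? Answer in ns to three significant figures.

τ = 1180 ns

Leg 1: 424.8 ns is already measured in the ion's rest frame.
Leg 2: 64.16 ns is already measured in the ion's rest frame.
Leg 3: 495.3 ns is already measured in the ion's rest frame.
Leg 4: β = 0.945; γ = 1/√(1 − 0.945²) = 1/√0.1070 = 3.057; τ_4 = 609.5/3.057 = 199.3 ns.
Total: 424.8 + 64.16 + 495.3 + 199.3 ns.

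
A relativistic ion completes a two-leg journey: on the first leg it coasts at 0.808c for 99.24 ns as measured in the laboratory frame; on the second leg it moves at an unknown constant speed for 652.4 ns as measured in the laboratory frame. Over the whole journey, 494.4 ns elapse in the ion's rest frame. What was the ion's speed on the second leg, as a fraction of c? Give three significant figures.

Leg 1: γ = 1/√(1 − 0.808²) = 1/√0.3471 = 1.697; τ_1 = 99.24/1.697 = 58.47 ns.
Leg 2: speed unknown; τ_2 = 652.4/γ_2.
Total proper time: 58.47 + τ_2 = 494.4, so τ_2 = 494.4 − 58.47 = 435.9 ns.
γ_2 = 652.4/435.9 = 1.497; β = √(1 − 1/γ²) = √0.5535.

β = 0.744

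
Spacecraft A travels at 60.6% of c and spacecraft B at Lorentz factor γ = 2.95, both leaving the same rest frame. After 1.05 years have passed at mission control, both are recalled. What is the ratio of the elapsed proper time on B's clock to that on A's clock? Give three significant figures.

τ_B/τ_A = 0.426

A: β = 0.606; γ = 1/√(1 − 0.606²) = 1/√0.6328 = 1.257. B: γ = 2.95.
τ_A/τ_B = γ_B/γ_A = 2.950/1.257 = 2.347, so τ_B/τ_A = 0.4261.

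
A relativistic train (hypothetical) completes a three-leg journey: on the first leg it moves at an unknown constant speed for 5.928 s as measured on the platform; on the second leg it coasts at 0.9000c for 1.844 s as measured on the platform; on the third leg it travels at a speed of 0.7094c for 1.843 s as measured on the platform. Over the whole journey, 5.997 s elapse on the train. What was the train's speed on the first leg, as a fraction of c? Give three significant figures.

Leg 1: speed unknown; τ_1 = 5.928/γ_1.
Leg 2: γ = 1/√(1 − 0.9000²) = 1/√0.1900 = 2.294; τ_2 = 1.844/2.294 = 0.8038 s.
Leg 3: γ = 1/√(1 − 0.7094²) = 1/√0.4968 = 1.419; τ_3 = 1.843/1.419 = 1.299 s.
Total proper time: τ_1 + 0.8038 + 1.299 = 5.997, so τ_1 = 5.997 − 2.103 = 3.894 s.
γ_1 = 5.928/3.894 = 1.522; β = √(1 − 1/γ²) = √0.5684.

β = 0.754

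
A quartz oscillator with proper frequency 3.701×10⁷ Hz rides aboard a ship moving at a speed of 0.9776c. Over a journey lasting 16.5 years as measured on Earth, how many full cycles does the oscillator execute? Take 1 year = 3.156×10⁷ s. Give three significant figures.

γ = 1/√(1 − 0.9776²) = 1/√0.04430 = 4.751
The oscillator's own cycle count is N = f × τ where τ is the proper time on the ship. τ = Δt/γ = 16.5/4.751 = 3.473 years = 1.096×10⁸ s.
N = 3.701×10⁷ × 1.096×10⁸ = 4.056×10¹⁵.

N = 4.06×10¹⁵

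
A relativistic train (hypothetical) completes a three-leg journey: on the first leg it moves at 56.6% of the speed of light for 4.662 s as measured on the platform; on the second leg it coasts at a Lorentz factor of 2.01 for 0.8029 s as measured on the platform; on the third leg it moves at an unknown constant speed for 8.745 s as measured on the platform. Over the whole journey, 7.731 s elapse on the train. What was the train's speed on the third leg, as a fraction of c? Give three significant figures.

Leg 1: β = 0.566; γ = 1/√(1 − 0.566²) = 1/√0.6796 = 1.213; τ_1 = 4.662/1.213 = 3.843 s.
Leg 2: γ = 2.01; τ_2 = 0.8029/2.010 = 0.3995 s.
Leg 3: speed unknown; τ_3 = 8.745/γ_3.
Total proper time: 3.843 + 0.3995 + τ_3 = 7.731, so τ_3 = 7.731 − 4.243 = 3.488 s.
γ_3 = 8.745/3.488 = 2.507; β = √(1 − 1/γ²) = √0.8409.

β = 0.917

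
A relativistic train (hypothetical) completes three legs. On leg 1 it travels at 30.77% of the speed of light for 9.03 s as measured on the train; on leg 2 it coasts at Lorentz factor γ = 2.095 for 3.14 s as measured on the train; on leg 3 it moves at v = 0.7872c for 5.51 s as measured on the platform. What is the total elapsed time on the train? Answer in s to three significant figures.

Leg 1: 9.03 s is already measured on the train.
Leg 2: 3.14 s is already measured on the train.
Leg 3: γ = 1/√(1 − 0.7872²) = 1/√0.3803 = 1.622; τ_3 = 5.51/1.622 = 3.398 s.
Total: 9.030 + 3.140 + 3.398 s.

τ = 15.6 s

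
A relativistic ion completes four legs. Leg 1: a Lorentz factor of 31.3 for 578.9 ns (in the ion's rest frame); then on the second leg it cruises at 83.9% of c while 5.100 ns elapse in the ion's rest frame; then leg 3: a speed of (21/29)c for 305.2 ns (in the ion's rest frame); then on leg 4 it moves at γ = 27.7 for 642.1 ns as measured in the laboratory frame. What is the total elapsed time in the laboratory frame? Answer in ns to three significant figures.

Δt = 1.92×10⁴ ns

Leg 1: γ = 31.3; Δt_1 = 31.30 × 578.9 = 1.812×10⁴ ns.
Leg 2: β = 0.839; γ = 1/√(1 − 0.839²) = 1/√0.2961 = 1.838; Δt_2 = 1.838 × 5.100 = 9.373 ns.
Leg 3: γ = 1/√(1 − (21/29)²) = 29/20 = 1.450; Δt_3 = 1.450 × 305.2 = 442.5 ns.
Leg 4: 642.1 ns is already measured in the laboratory frame.
Total: 1.812×10⁴ + 9.373 + 442.5 + 642.1 ns.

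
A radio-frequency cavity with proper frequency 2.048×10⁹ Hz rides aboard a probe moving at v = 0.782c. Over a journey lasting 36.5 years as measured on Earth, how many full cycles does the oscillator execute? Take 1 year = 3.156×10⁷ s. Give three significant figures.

N = 1.47×10¹⁸

γ = 1/√(1 − 0.782²) = 1/√0.3885 = 1.604
The oscillator's own cycle count is N = f × τ where τ is the proper time aboard the probe. τ = Δt/γ = 36.5/1.604 = 22.75 years = 7.180×10⁸ s.
N = 2.048×10⁹ × 7.180×10⁸ = 1.470×10¹⁸.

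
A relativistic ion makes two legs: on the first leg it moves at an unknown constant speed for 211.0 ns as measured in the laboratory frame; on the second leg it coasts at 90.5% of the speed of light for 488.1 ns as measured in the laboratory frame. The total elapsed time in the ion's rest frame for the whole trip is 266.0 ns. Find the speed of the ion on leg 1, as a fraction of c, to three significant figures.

β = 0.961

Leg 1: speed unknown; τ_1 = 211.0/γ_1.
Leg 2: β = 0.905; γ = 1/√(1 − 0.905²) = 1/√0.1810 = 2.351; τ_2 = 488.1/2.351 = 207.6 ns.
Total proper time: τ_1 + 207.6 = 266.0, so τ_1 = 266.0 − 207.6 = 58.36 ns.
γ_1 = 211.0/58.36 = 3.616; β = √(1 − 1/γ²) = √0.9235.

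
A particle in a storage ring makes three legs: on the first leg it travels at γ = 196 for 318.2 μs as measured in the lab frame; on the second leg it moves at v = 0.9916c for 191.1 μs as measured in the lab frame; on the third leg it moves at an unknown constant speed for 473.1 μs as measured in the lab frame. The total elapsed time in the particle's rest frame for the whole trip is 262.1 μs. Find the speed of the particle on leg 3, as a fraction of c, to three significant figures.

Leg 1: γ = 196; τ_1 = 318.2/196.0 = 1.623 μs.
Leg 2: γ = 1/√(1 − 0.9916²) = 1/√0.01673 = 7.731; τ_2 = 191.1/7.731 = 24.72 μs.
Leg 3: speed unknown; τ_3 = 473.1/γ_3.
Total proper time: 1.623 + 24.72 + τ_3 = 262.1, so τ_3 = 262.1 − 26.34 = 235.8 μs.
γ_3 = 473.1/235.8 = 2.007; β = √(1 − 1/γ²) = √0.7517.

β = 0.867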